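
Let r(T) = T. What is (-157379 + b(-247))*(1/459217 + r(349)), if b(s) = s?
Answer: -25262204213484/459217 ≈ -5.5011e+7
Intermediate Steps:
(-157379 + b(-247))*(1/459217 + r(349)) = (-157379 - 247)*(1/459217 + 349) = -157626*(1/459217 + 349) = -157626*160266734/459217 = -25262204213484/459217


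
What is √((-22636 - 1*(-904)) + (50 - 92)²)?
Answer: 16*I*√78 ≈ 141.31*I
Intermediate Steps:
√((-22636 - 1*(-904)) + (50 - 92)²) = √((-22636 + 904) + (-42)²) = √(-21732 + 1764) = √(-19968) = 16*I*√78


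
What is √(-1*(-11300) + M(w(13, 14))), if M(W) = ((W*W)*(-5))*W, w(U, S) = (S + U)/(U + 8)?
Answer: √27105785/49 ≈ 106.25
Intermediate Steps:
w(U, S) = (S + U)/(8 + U)
M(W) = -5*W³ (M(W) = (W²*(-5))*W = (-5*W²)*W = -5*W³)
√(-1*(-11300) + M(w(13, 14))) = √(-1*(-11300) - 5*(14 + 13)³/(8 + 13)³) = √(11300 - 5*(27/21)³) = √(11300 - 5*((1/21)*27)³) = √(11300 - 5*(9/7)³) = √(11300 - 5*729/343) = √(11300 - 3645/343) = √(3872255/343) = √27105785/49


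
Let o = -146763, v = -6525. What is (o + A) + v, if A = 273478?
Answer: 120190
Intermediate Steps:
(o + A) + v = (-146763 + 273478) - 6525 = 126715 - 6525 = 120190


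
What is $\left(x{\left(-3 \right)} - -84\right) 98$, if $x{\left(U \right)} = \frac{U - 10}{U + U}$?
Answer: $\frac{25333}{3} \approx 8444.3$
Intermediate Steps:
$x{\left(U \right)} = \frac{-10 + U}{2 U}$
$\left(x{\left(-3 \right)} - -84\right) 98 = \left(\frac{-10 - 3}{2 \left(-3\right)} - -84\right) 98 = \left(\frac{1}{2} \left(- \frac{1}{3}\right) \left(-13\right) + 84\right) 98 = \left(\frac{13}{6} + 84\right) 98 = \frac{517}{6} \cdot 98 = \frac{25333}{3}$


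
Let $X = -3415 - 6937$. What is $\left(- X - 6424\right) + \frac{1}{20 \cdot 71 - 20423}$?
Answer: $\frac{74643783}{19003} \approx 3928.0$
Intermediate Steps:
$X = -10352$
$\left(- X - 6424\right) + \frac{1}{20 \cdot 71 - 20423} = \left(\left(-1\right) \left(-10352\right) - 6424\right) + \frac{1}{20 \cdot 71 - 20423} = \left(10352 - 6424\right) + \frac{1}{1420 - 20423} = 3928 + \frac{1}{-19003} = 3928 - \frac{1}{19003} = \frac{74643783}{19003}$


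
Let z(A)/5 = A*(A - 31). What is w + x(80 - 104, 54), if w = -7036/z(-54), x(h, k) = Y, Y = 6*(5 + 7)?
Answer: 822682/11475 ≈ 71.693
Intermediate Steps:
Y = 72 (Y = 6*12 = 72)
z(A) = 5*A*(-31 + A) (z(A) = 5*(A*(A - 31)) = 5*(A*(-31 + A)) = 5*A*(-31 + A))
x(h, k) = 72
w = -3518/11475 (w = -7036*(-1/(270*(-31 - 54))) = -7036/(5*(-54)*(-85)) = -7036/22950 = -7036*1/22950 = -3518/11475 ≈ -0.30658)
w + x(80 - 104, 54) = -3518/11475 + 72 = 822682/11475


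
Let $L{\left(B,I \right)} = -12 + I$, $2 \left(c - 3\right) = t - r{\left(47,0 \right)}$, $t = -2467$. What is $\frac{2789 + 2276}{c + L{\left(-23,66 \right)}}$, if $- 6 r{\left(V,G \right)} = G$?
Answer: $- \frac{10130}{2353} \approx -4.3051$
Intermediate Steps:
$r{\left(V,G \right)} = - \frac{G}{6}$
$c = - \frac{2461}{2}$ ($c = 3 + \frac{-2467 - \left(- \frac{1}{6}\right) 0}{2} = 3 + \frac{-2467 - 0}{2} = 3 + \frac{-2467 + 0}{2} = 3 + \frac{1}{2} \left(-2467\right) = 3 - \frac{2467}{2} = - \frac{2461}{2} \approx -1230.5$)
$\frac{2789 + 2276}{c + L{\left(-23,66 \right)}} = \frac{2789 + 2276}{- \frac{2461}{2} + \left(-12 + 66\right)} = \frac{5065}{- \frac{2461}{2} + 54} = \frac{5065}{- \frac{2353}{2}} = 5065 \left(- \frac{2}{2353}\right) = - \frac{10130}{2353}$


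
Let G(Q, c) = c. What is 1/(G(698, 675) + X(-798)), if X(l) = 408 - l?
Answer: 1/1881 ≈ 0.00053163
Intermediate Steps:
1/(G(698, 675) + X(-798)) = 1/(675 + (408 - 1*(-798))) = 1/(675 + (408 + 798)) = 1/(675 + 1206) = 1/1881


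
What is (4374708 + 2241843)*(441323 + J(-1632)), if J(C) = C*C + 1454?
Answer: 20552337332751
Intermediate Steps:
J(C) = 1454 + C² (J(C) = C² + 1454 = 1454 + C²)
(4374708 + 2241843)*(441323 + J(-1632)) = (4374708 + 2241843)*(441323 + (1454 + (-1632)²)) = 6616551*(441323 + (1454 + 2663424)) = 6616551*(441323 + 2664878) = 6616551*3106201 = 20552337332751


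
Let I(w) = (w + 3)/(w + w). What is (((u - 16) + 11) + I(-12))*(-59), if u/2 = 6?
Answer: -3481/8 ≈ -435.13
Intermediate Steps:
u = 12 (u = 2*6 = 12)
I(w) = (3 + w)/(2*w) (I(w) = (3 + w)/((2*w)) = (3 + w)*(1/(2*w)) = (3 + w)/(2*w))
(((u - 16) + 11) + I(-12))*(-59) = (((12 - 16) + 11) + (½)*(3 - 12)/(-12))*(-59) = ((-4 + 11) + (½)*(-1/12)*(-9))*(-59) = (7 + 3/8)*(-59) = (59/8)*(-59) = -3481/8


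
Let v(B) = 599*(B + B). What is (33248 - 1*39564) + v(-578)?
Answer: -698760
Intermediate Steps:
v(B) = 1198*B (v(B) = 599*(2*B) = 1198*B)
(33248 - 1*39564) + v(-578) = (33248 - 1*39564) + 1198*(-578) = (33248 - 39564) - 692444 = -6316 - 692444 = -698760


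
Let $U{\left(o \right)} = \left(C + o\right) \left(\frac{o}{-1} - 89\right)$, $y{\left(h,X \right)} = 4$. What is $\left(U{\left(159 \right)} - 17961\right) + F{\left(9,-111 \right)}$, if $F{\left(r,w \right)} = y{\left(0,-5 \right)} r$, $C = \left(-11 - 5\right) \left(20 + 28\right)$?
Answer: $133107$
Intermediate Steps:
$C = -768$ ($C = \left(-16\right) 48 = -768$)
$F{\left(r,w \right)} = 4 r$
$U{\left(o \right)} = \left(-768 + o\right) \left(-89 - o\right)$ ($U{\left(o \right)} = \left(-768 + o\right) \left(\frac{o}{-1} - 89\right) = \left(-768 + o\right) \left(o \left(-1\right) - 89\right) = \left(-768 + o\right) \left(- o - 89\right) = \left(-768 + o\right) \left(-89 - o\right)$)
$\left(U{\left(159 \right)} - 17961\right) + F{\left(9,-111 \right)} = \left(\left(68352 - 159^{2} + 679 \cdot 159\right) - 17961\right) + 4 \cdot 9 = \left(\left(68352 - 25281 + 107961\right) - 17961\right) + 36 = \left(151032 - 17961\right) + 36 = 133071 + 36 = 133107$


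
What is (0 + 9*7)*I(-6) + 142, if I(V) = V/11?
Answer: 1184/11 ≈ 107.64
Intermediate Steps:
I(V) = V/11 (I(V) = V*(1/11) = V/11)
(0 + 9*7)*I(-6) + 142 = (0 + 9*7)*((1/11)*(-6)) + 142 = (0 + 63)*(-6/11) + 142 = 63*(-6/11) + 142 = -378/11 + 142 = 1184/11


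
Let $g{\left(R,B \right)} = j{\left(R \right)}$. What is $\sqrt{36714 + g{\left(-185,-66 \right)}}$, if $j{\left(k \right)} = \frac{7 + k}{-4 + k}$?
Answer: $\frac{2 \sqrt{36430401}}{63} \approx 191.61$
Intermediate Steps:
$j{\left(k \right)} = \frac{7 + k}{-4 + k}$
$g{\left(R,B \right)} = \frac{7 + R}{-4 + R}$
$\sqrt{36714 + g{\left(-185,-66 \right)}} = \sqrt{36714 + \frac{7 - 185}{-4 - 185}} = \sqrt{36714 + \frac{1}{-189} \left(-178\right)} = \sqrt{36714 - - \frac{178}{189}} = \sqrt{36714 + \frac{178}{189}} = \sqrt{\frac{6939124}{189}} = \frac{2 \sqrt{36430401}}{63}$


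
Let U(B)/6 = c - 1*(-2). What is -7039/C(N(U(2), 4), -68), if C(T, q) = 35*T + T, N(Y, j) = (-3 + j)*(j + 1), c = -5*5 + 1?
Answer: -7039/180 ≈ -39.106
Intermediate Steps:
c = -24 (c = -25 + 1 = -24)
U(B) = -132 (U(B) = 6*(-24 - 1*(-2)) = 6*(-24 + 2) = 6*(-22) = -132)
N(Y, j) = (1 + j)*(-3 + j) (N(Y, j) = (-3 + j)*(1 + j) = (1 + j)*(-3 + j))
C(T, q) = 36*T
-7039/C(N(U(2), 4), -68) = -7039*1/(36*(-3 + 4² - 2*4)) = -7039*1/(36*(-3 + 16 - 8)) = -7039/(36*5) = -7039/180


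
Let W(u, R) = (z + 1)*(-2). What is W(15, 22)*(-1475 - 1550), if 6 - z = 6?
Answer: 6050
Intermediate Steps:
z = 0 (z = 6 - 1*6 = 6 - 6 = 0)
W(u, R) = -2 (W(u, R) = (0 + 1)*(-2) = 1*(-2) = -2)
W(15, 22)*(-1475 - 1550) = -2*(-1475 - 1550) = -2*(-3025) = 6050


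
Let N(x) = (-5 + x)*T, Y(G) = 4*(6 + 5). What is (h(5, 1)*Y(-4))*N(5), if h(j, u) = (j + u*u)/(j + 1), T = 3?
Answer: 0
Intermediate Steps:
Y(G) = 44 (Y(G) = 4*11 = 44)
N(x) = -15 + 3*x (N(x) = (-5 + x)*3 = -15 + 3*x)
h(j, u) = (j + u**2)/(1 + j)
(h(5, 1)*Y(-4))*N(5) = (((5 + 1**2)/(1 + 5))*44)*(-15 + 3*5) = (((5 + 1)/6)*44)*(-15 + 15) = (((1/6)*6)*44)*0 = (1*44)*0 = 44*0 = 0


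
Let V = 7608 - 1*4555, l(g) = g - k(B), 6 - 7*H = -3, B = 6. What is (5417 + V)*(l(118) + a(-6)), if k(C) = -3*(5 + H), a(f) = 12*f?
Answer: 549340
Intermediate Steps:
H = 9/7 (H = 6/7 - ⅐*(-3) = 6/7 + 3/7 = 9/7 ≈ 1.2857)
k(C) = -132/7 (k(C) = -3*(5 + 9/7) = -3*44/7 = -132/7)
l(g) = 132/7 + g (l(g) = g - 1*(-132/7) = g + 132/7 = 132/7 + g)
V = 3053 (V = 7608 - 4555 = 3053)
(5417 + V)*(l(118) + a(-6)) = (5417 + 3053)*((132/7 + 118) + 12*(-6)) = 8470*(958/7 - 72) = 8470*(454/7) = 549340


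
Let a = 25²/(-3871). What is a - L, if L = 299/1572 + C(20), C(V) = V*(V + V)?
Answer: -4870309529/6085212 ≈ -800.35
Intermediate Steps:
a = -625/3871 (a = 625*(-1/3871) = -625/3871 ≈ -0.16146)
C(V) = 2*V² (C(V) = V*(2*V) = 2*V²)
L = 1257899/1572 (L = 299/1572 + 2*20² = 299*(1/1572) + 2*400 = 299/1572 + 800 = 1257899/1572 ≈ 800.19)
a - L = -625/3871 - 1*1257899/1572 = -625/3871 - 1257899/1572 = -4870309529/6085212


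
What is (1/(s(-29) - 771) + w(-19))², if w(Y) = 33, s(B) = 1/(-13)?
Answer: 109414746841/100480576 ≈ 1088.9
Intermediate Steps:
s(B) = -1/13
(1/(s(-29) - 771) + w(-19))² = (1/(-1/13 - 771) + 33)² = (1/(-10024/13) + 33)² = (-13/10024 + 33)² = (330779/10024)² = 109414746841/100480576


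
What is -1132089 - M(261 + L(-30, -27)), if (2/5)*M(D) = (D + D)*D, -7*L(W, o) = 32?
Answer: -71582486/49 ≈ -1.4609e+6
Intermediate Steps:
L(W, o) = -32/7 (L(W, o) = -⅐*32 = -32/7)
M(D) = 5*D² (M(D) = 5*((D + D)*D)/2 = 5*((2*D)*D)/2 = 5*(2*D²)/2 = 5*D²)
-1132089 - M(261 + L(-30, -27)) = -1132089 - 5*(261 - 32/7)² = -1132089 - 5*(1795/7)² = -1132089 - 5*3222025/49 = -1132089 - 1*16110125/49 = -1132089 - 16110125/49 = -71582486/49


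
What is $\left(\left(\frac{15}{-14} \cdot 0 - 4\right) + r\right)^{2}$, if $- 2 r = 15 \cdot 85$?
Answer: $\frac{1646089}{4} \approx 4.1152 \cdot 10^{5}$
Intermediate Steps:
$r = - \frac{1275}{2}$ ($r = - \frac{15 \cdot 85}{2} = \left(- \frac{1}{2}\right) 1275 = - \frac{1275}{2} \approx -637.5$)
$\left(\left(\frac{15}{-14} \cdot 0 - 4\right) + r\right)^{2} = \left(\left(\frac{15}{-14} \cdot 0 - 4\right) - \frac{1275}{2}\right)^{2} = \left(\left(15 \left(- \frac{1}{14}\right) 0 - 4\right) - \frac{1275}{2}\right)^{2} = \left(\left(\left(- \frac{15}{14}\right) 0 - 4\right) - \frac{1275}{2}\right)^{2} = \left(\left(0 - 4\right) - \frac{1275}{2}\right)^{2} = \left(-4 - \frac{1275}{2}\right)^{2} = \left(- \frac{1283}{2}\right)^{2} = \frac{1646089}{4}$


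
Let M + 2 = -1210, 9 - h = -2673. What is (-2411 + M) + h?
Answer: -941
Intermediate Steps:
h = 2682 (h = 9 - 1*(-2673) = 9 + 2673 = 2682)
M = -1212 (M = -2 - 1210 = -1212)
(-2411 + M) + h = (-2411 - 1212) + 2682 = -3623 + 2682 = -941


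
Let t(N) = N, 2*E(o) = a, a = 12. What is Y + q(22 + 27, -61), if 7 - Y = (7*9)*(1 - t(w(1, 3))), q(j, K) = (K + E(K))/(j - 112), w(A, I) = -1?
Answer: -7442/63 ≈ -118.13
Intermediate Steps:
E(o) = 6 (E(o) = (1/2)*12 = 6)
q(j, K) = (6 + K)/(-112 + j) (q(j, K) = (K + 6)/(j - 112) = (6 + K)/(-112 + j))
Y = -119 (Y = 7 - 7*9*(1 - 1*(-1)) = 7 - 63*(1 + 1) = 7 - 63*2 = 7 - 1*126 = 7 - 126 = -119)
Y + q(22 + 27, -61) = -119 + (6 - 61)/(-112 + (22 + 27)) = -119 - 55/(-112 + 49) = -119 - 55/(-63) = -119 - 1/63*(-55) = -119 + 55/63 = -7442/63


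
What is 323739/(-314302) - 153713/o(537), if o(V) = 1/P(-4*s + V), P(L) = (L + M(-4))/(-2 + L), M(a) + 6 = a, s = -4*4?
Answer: -28552765185327/188266898 ≈ -1.5166e+5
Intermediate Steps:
s = -16
M(a) = -6 + a
P(L) = (-10 + L)/(-2 + L) (P(L) = (L + (-6 - 4))/(-2 + L) = (L - 10)/(-2 + L) = (-10 + L)/(-2 + L))
o(V) = (62 + V)/(54 + V) (o(V) = 1/((-10 + (-4*(-16) + V))/(-2 + (-4*(-16) + V))) = 1/((-10 + (64 + V))/(-2 + (64 + V))) = 1/((54 + V)/(62 + V)) = (62 + V)/(54 + V))
323739/(-314302) - 153713/o(537) = 323739/(-314302) - 153713*(54 + 537)/(62 + 537) = 323739*(-1/314302) - 153713/(599/591) = -323739/314302 - 153713/((1/591)*599) = -323739/314302 - 153713/599/591 = -323739/314302 - 153713*591/599 = -323739/314302 - 90844383/599 = -28552765185327/188266898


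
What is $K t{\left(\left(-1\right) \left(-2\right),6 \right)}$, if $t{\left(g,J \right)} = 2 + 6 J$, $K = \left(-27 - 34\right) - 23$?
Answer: $-3192$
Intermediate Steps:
$K = -84$ ($K = -61 - 23 = -84$)
$K t{\left(\left(-1\right) \left(-2\right),6 \right)} = - 84 \left(2 + 6 \cdot 6\right) = - 84 \left(2 + 36\right) = \left(-84\right) 38 = -3192$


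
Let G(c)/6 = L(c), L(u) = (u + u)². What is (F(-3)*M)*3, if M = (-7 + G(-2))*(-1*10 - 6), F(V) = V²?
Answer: -38448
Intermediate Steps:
L(u) = 4*u² (L(u) = (2*u)² = 4*u²)
G(c) = 24*c² (G(c) = 6*(4*c²) = 24*c²)
M = -1424 (M = (-7 + 24*(-2)²)*(-1*10 - 6) = (-7 + 24*4)*(-10 - 6) = (-7 + 96)*(-16) = 89*(-16) = -1424)
(F(-3)*M)*3 = ((-3)²*(-1424))*3 = (9*(-1424))*3 = -12816*3 = -38448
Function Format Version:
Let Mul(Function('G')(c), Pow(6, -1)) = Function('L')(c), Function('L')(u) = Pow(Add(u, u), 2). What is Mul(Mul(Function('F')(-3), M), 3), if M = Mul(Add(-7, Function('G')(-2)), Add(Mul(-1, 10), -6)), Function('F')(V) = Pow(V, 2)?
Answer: -38448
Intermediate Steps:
Function('L')(u) = Mul(4, Pow(u, 2)) (Function('L')(u) = Pow(Mul(2, u), 2) = Mul(4, Pow(u, 2)))
Function('G')(c) = Mul(24, Pow(c, 2)) (Function('G')(c) = Mul(6, Mul(4, Pow(c, 2))) = Mul(24, Pow(c, 2)))
M = -1424 (M = Mul(Add(-7, Mul(24, Pow(-2, 2))), Add(Mul(-1, 10), -6)) = Mul(Add(-7, Mul(24, 4)), Add(-10, -6)) = Mul(Add(-7, 96), -16) = Mul(89, -16) = -1424)
Mul(Mul(Function('F')(-3), M), 3) = Mul(Mul(Pow(-3, 2), -1424), 3) = Mul(Mul(9, -1424), 3) = Mul(-12816, 3) = -38448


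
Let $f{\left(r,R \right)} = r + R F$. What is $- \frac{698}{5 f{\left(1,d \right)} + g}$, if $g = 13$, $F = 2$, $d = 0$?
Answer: $- \frac{349}{9} \approx -38.778$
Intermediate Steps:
$f{\left(r,R \right)} = r + 2 R$ ($f{\left(r,R \right)} = r + R 2 = r + 2 R$)
$- \frac{698}{5 f{\left(1,d \right)} + g} = - \frac{698}{5 \left(1 + 2 \cdot 0\right) + 13} = - \frac{698}{5 \left(1 + 0\right) + 13} = - \frac{698}{5 \cdot 1 + 13} = - \frac{698}{5 + 13} = - \frac{698}{18} = \left(-698\right) \frac{1}{18} = - \frac{349}{9}$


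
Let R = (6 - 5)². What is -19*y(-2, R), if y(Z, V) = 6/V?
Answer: -114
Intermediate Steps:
R = 1 (R = 1² = 1)
-19*y(-2, R) = -114/1 = -114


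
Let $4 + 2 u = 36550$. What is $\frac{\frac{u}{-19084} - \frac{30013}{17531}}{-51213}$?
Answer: $\frac{893112055}{17133903425652} \approx 5.2125 \cdot 10^{-5}$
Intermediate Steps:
$u = 18273$ ($u = -2 + \frac{1}{2} \cdot 36550 = -2 + 18275 = 18273$)
$\frac{\frac{u}{-19084} - \frac{30013}{17531}}{-51213} = \frac{\frac{18273}{-19084} - \frac{30013}{17531}}{-51213} = \left(18273 \left(- \frac{1}{19084}\right) - \frac{30013}{17531}\right) \left(- \frac{1}{51213}\right) = \left(- \frac{18273}{19084} - \frac{30013}{17531}\right) \left(- \frac{1}{51213}\right) = \left(- \frac{893112055}{334561604}\right) \left(- \frac{1}{51213}\right) = \frac{893112055}{17133903425652}$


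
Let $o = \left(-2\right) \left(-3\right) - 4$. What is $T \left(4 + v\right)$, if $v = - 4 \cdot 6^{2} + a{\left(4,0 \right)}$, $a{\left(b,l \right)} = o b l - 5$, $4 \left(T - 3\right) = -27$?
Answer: $\frac{2175}{4} \approx 543.75$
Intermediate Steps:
$o = 2$ ($o = 6 - 4 = 2$)
$T = - \frac{15}{4}$ ($T = 3 + \frac{1}{4} \left(-27\right) = 3 - \frac{27}{4} = - \frac{15}{4} \approx -3.75$)
$a{\left(b,l \right)} = -5 + 2 b l$ ($a{\left(b,l \right)} = 2 b l - 5 = -5 + 2 b l$)
$v = -149$ ($v = - 4 \cdot 6^{2} - \left(5 - 0\right) = \left(-4\right) 36 + \left(-5 + 0\right) = -144 - 5 = -149$)
$T \left(4 + v\right) = - \frac{15 \left(4 - 149\right)}{4} = \left(- \frac{15}{4}\right) \left(-145\right) = \frac{2175}{4}$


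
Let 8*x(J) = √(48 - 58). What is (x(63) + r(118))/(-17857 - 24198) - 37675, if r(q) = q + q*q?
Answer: -1584436167/42055 - I*√10/336440 ≈ -37675.0 - 9.3992e-6*I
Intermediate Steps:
x(J) = I*√10/8 (x(J) = √(48 - 58)/8 = √(-10)/8 = (I*√10)/8 = I*√10/8)
r(q) = q + q²
(x(63) + r(118))/(-17857 - 24198) - 37675 = (I*√10/8 + 118*(1 + 118))/(-17857 - 24198) - 37675 = (I*√10/8 + 118*119)/(-42055) - 37675 = (I*√10/8 + 14042)*(-1/42055) - 37675 = (14042 + I*√10/8)*(-1/42055) - 37675 = (-14042/42055 - I*√10/336440) - 37675 = -1584436167/42055 - I*√10/336440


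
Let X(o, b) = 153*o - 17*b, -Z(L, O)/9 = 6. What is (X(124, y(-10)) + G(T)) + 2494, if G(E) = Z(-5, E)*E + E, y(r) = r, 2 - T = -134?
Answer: 14428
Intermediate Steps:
T = 136 (T = 2 - 1*(-134) = 2 + 134 = 136)
Z(L, O) = -54 (Z(L, O) = -9*6 = -54)
X(o, b) = -17*b + 153*o
G(E) = -53*E (G(E) = -54*E + E = -53*E)
(X(124, y(-10)) + G(T)) + 2494 = ((-17*(-10) + 153*124) - 53*136) + 2494 = ((170 + 18972) - 7208) + 2494 = (19142 - 7208) + 2494 = 11934 + 2494 = 14428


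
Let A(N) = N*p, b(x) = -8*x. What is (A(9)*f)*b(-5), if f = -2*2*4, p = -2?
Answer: 11520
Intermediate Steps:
f = -16 (f = -4*4 = -16)
A(N) = -2*N (A(N) = N*(-2) = -2*N)
(A(9)*f)*b(-5) = (-2*9*(-16))*(-8*(-5)) = -18*(-16)*40 = 288*40 = 11520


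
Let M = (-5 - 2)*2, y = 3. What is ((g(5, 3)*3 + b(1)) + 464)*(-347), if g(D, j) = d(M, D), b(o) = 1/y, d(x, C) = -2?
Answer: -477125/3 ≈ -1.5904e+5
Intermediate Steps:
M = -14 (M = -7*2 = -14)
b(o) = 1/3
g(D, j) = -2
((g(5, 3)*3 + b(1)) + 464)*(-347) = ((-2*3 + 1/3) + 464)*(-347) = ((-6 + 1/3) + 464)*(-347) = (-17/3 + 464)*(-347) = (1375/3)*(-347) = -477125/3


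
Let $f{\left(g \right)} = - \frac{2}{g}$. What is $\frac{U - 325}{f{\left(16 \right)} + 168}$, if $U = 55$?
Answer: $- \frac{2160}{1343} \approx -1.6083$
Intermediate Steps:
$\frac{U - 325}{f{\left(16 \right)} + 168} = \frac{55 - 325}{- \frac{2}{16} + 168} = - \frac{270}{\left(-2\right) \frac{1}{16} + 168} = - \frac{270}{- \frac{1}{8} + 168} = - \frac{270}{\frac{1343}{8}} = \left(-270\right) \frac{8}{1343} = - \frac{2160}{1343}$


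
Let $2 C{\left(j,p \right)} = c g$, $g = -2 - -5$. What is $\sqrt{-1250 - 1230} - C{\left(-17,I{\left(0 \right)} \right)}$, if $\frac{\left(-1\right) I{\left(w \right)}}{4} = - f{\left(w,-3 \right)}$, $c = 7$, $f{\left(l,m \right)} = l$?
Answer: $- \frac{21}{2} + 4 i \sqrt{155} \approx -10.5 + 49.8 i$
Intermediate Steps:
$g = 3$ ($g = -2 + 5 = 3$)
$I{\left(w \right)} = 4 w$ ($I{\left(w \right)} = - 4 \left(- w\right) = 4 w$)
$C{\left(j,p \right)} = \frac{21}{2}$ ($C{\left(j,p \right)} = \frac{7 \cdot 3}{2} = \frac{1}{2} \cdot 21 = \frac{21}{2}$)
$\sqrt{-1250 - 1230} - C{\left(-17,I{\left(0 \right)} \right)} = \sqrt{-1250 - 1230} - \frac{21}{2} = \sqrt{-2480} - \frac{21}{2} = 4 i \sqrt{155} - \frac{21}{2} = - \frac{21}{2} + 4 i \sqrt{155}$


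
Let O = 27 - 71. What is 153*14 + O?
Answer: 2098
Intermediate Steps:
O = -44
153*14 + O = 153*14 - 44 = 2142 - 44 = 2098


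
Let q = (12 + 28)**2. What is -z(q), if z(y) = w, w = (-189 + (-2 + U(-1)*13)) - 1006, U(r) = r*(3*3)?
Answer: 1314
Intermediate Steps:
q = 1600 (q = 40**2 = 1600)
U(r) = 9*r (U(r) = r*9 = 9*r)
w = -1314 (w = (-189 + (-2 + (9*(-1))*13)) - 1006 = (-189 + (-2 - 9*13)) - 1006 = (-189 + (-2 - 117)) - 1006 = (-189 - 119) - 1006 = -308 - 1006 = -1314)
z(y) = -1314
-z(q) = -1*(-1314) = 1314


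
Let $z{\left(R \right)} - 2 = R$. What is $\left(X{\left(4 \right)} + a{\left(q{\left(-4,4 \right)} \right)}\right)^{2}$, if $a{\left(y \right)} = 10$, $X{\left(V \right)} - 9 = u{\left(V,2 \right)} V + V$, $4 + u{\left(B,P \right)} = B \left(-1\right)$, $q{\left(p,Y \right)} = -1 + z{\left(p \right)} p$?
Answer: $81$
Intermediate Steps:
$z{\left(R \right)} = 2 + R$
$q{\left(p,Y \right)} = -1 + p \left(2 + p\right)$ ($q{\left(p,Y \right)} = -1 + \left(2 + p\right) p = -1 + p \left(2 + p\right)$)
$u{\left(B,P \right)} = -4 - B$ ($u{\left(B,P \right)} = -4 + B \left(-1\right) = -4 - B$)
$X{\left(V \right)} = 9 + V + V \left(-4 - V\right)$ ($X{\left(V \right)} = 9 + \left(\left(-4 - V\right) V + V\right) = 9 + \left(V \left(-4 - V\right) + V\right) = 9 + \left(V + V \left(-4 - V\right)\right) = 9 + V + V \left(-4 - V\right)$)
$\left(X{\left(4 \right)} + a{\left(q{\left(-4,4 \right)} \right)}\right)^{2} = \left(\left(9 + 4 - 4 \left(4 + 4\right)\right) + 10\right)^{2} = \left(\left(9 + 4 - 4 \cdot 8\right) + 10\right)^{2} = \left(\left(9 + 4 - 32\right) + 10\right)^{2} = \left(-19 + 10\right)^{2} = \left(-9\right)^{2} = 81$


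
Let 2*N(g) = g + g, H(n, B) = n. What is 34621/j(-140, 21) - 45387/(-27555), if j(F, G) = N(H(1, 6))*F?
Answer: -12635033/51436 ≈ -245.65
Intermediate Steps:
N(g) = g (N(g) = (g + g)/2 = (2*g)/2 = g)
j(F, G) = F (j(F, G) = 1*F = F)
34621/j(-140, 21) - 45387/(-27555) = 34621/(-140) - 45387/(-27555) = 34621*(-1/140) - 45387*(-1/27555) = -34621/140 + 15129/9185 = -12635033/51436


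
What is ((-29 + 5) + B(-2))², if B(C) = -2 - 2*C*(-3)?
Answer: 1444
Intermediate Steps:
B(C) = -2 + 6*C (B(C) = -2 - (-6)*C = -2 + 6*C)
((-29 + 5) + B(-2))² = ((-29 + 5) + (-2 + 6*(-2)))² = (-24 + (-2 - 12))² = (-24 - 14)² = (-38)² = 1444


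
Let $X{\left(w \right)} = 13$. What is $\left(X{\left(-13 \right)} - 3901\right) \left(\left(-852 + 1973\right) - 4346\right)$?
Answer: $12538800$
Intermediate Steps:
$\left(X{\left(-13 \right)} - 3901\right) \left(\left(-852 + 1973\right) - 4346\right) = \left(13 - 3901\right) \left(\left(-852 + 1973\right) - 4346\right) = - 3888 \left(1121 - 4346\right) = \left(-3888\right) \left(-3225\right) = 12538800$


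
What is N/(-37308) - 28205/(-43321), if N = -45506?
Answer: 1511818783/808109934 ≈ 1.8708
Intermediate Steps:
N/(-37308) - 28205/(-43321) = -45506/(-37308) - 28205/(-43321) = -45506*(-1/37308) - 28205*(-1/43321) = 22753/18654 + 28205/43321 = 1511818783/808109934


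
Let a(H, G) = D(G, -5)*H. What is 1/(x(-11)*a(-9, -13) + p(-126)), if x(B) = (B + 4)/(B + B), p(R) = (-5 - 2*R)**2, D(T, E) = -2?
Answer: 11/671162 ≈ 1.6389e-5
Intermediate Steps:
a(H, G) = -2*H
x(B) = (4 + B)/(2*B) (x(B) = (4 + B)/((2*B)) = (4 + B)*(1/(2*B)) = (4 + B)/(2*B))
1/(x(-11)*a(-9, -13) + p(-126)) = 1/(((1/2)*(4 - 11)/(-11))*(-2*(-9)) + (5 + 2*(-126))**2) = 1/(((1/2)*(-1/11)*(-7))*18 + (5 - 252)**2) = 1/((7/22)*18 + (-247)**2) = 1/(63/11 + 61009) = 1/(671162/11) = 11/671162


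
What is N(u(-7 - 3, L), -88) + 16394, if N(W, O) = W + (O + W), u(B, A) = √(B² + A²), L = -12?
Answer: 16306 + 4*√61 ≈ 16337.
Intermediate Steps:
u(B, A) = √(A² + B²)
N(W, O) = O + 2*W
N(u(-7 - 3, L), -88) + 16394 = (-88 + 2*√((-12)² + (-7 - 3)²)) + 16394 = (-88 + 2*√(144 + (-10)²)) + 16394 = (-88 + 2*√(144 + 100)) + 16394 = (-88 + 2*√244) + 16394 = (-88 + 2*(2*√61)) + 16394 = (-88 + 4*√61) + 16394 = 16306 + 4*√61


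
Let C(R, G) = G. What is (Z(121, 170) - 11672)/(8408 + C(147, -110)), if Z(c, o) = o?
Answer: -639/461 ≈ -1.3861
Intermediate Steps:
(Z(121, 170) - 11672)/(8408 + C(147, -110)) = (170 - 11672)/(8408 - 110) = -11502/8298 = -11502*1/8298 = -639/461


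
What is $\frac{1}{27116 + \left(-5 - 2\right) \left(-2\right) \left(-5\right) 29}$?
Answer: $\frac{1}{25086} \approx 3.9863 \cdot 10^{-5}$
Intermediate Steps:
$\frac{1}{27116 + \left(-5 - 2\right) \left(-2\right) \left(-5\right) 29} = \frac{1}{27116 + \left(-7\right) \left(-2\right) \left(-5\right) 29} = \frac{1}{27116 + 14 \left(-5\right) 29} = \frac{1}{27116 - 2030} = \frac{1}{25086}$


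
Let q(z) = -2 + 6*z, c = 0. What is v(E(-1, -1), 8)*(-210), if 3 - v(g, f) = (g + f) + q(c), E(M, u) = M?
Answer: 420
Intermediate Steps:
v(g, f) = 5 - f - g (v(g, f) = 3 - ((g + f) + (-2 + 6*0)) = 3 - ((f + g) + (-2 + 0)) = 3 - ((f + g) - 2) = 3 - (-2 + f + g) = 3 + (2 - f - g) = 5 - f - g)
v(E(-1, -1), 8)*(-210) = (5 - 1*8 - 1*(-1))*(-210) = (5 - 8 + 1)*(-210) = -2*(-210) = 420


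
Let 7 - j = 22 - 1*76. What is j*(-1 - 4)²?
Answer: 1525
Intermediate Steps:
j = 61 (j = 7 - (22 - 1*76) = 7 - (22 - 76) = 7 - 1*(-54) = 7 + 54 = 61)
j*(-1 - 4)² = 61*(-1 - 4)² = 61*(-5)² = 61*25 = 1525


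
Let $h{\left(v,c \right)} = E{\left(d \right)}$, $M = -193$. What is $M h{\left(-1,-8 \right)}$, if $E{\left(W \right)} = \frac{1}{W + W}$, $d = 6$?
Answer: $- \frac{193}{12} \approx -16.083$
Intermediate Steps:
$E{\left(W \right)} = \frac{1}{2 W}$
$h{\left(v,c \right)} = \frac{1}{12}$ ($h{\left(v,c \right)} = \frac{1}{2 \cdot 6} = \frac{1}{2} \cdot \frac{1}{6} = \frac{1}{12}$)
$M h{\left(-1,-8 \right)} = \left(-193\right) \frac{1}{12} = - \frac{193}{12}$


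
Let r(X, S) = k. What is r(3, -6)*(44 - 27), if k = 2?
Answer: 34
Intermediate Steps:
r(X, S) = 2
r(3, -6)*(44 - 27) = 2*(44 - 27) = 2*17 = 34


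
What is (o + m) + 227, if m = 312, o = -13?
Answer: 526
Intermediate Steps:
(o + m) + 227 = (-13 + 312) + 227 = 299 + 227 = 526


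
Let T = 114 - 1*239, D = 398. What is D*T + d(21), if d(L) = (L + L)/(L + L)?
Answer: -49749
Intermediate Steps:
T = -125 (T = 114 - 239 = -125)
d(L) = 1 (d(L) = (2*L)/((2*L)) = (2*L)*(1/(2*L)) = 1)
D*T + d(21) = 398*(-125) + 1 = -49750 + 1 = -49749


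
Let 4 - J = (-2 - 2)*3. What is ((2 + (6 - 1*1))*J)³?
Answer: 1404928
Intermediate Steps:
J = 16 (J = 4 - (-2 - 2)*3 = 4 - (-4)*3 = 4 - 1*(-12) = 4 + 12 = 16)
((2 + (6 - 1*1))*J)³ = ((2 + (6 - 1*1))*16)³ = ((2 + (6 - 1))*16)³ = ((2 + 5)*16)³ = (7*16)³ = 112³ = 1404928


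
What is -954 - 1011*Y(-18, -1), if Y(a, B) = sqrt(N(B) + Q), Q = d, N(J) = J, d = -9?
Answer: -954 - 1011*I*sqrt(10) ≈ -954.0 - 3197.1*I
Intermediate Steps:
Q = -9
Y(a, B) = sqrt(-9 + B) (Y(a, B) = sqrt(B - 9) = sqrt(-9 + B))
-954 - 1011*Y(-18, -1) = -954 - 1011*sqrt(-9 - 1) = -954 - 1011*I*sqrt(10)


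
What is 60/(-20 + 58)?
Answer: 30/19 ≈ 1.5789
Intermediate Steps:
60/(-20 + 58) = 60/38 = 60*(1/38) = 30/19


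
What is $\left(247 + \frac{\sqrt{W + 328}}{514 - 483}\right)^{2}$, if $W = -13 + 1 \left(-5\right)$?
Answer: $\frac{\left(7657 + \sqrt{310}\right)^{2}}{961} \approx 61290.0$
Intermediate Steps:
$W = -18$ ($W = -13 - 5 = -18$)
$\left(247 + \frac{\sqrt{W + 328}}{514 - 483}\right)^{2} = \left(247 + \frac{\sqrt{-18 + 328}}{514 - 483}\right)^{2} = \left(247 + \frac{\sqrt{310}}{31}\right)^{2}$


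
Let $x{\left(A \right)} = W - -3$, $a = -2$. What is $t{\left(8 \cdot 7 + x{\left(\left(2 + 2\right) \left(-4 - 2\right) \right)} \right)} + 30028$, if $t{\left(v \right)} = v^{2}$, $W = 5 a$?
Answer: $32429$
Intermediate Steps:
$W = -10$ ($W = 5 \left(-2\right) = -10$)
$x{\left(A \right)} = -7$ ($x{\left(A \right)} = -10 - -3 = -10 + 3 = -7$)
$t{\left(8 \cdot 7 + x{\left(\left(2 + 2\right) \left(-4 - 2\right) \right)} \right)} + 30028 = \left(8 \cdot 7 - 7\right)^{2} + 30028 = \left(56 - 7\right)^{2} + 30028 = 49^{2} + 30028 = 2401 + 30028 = 32429$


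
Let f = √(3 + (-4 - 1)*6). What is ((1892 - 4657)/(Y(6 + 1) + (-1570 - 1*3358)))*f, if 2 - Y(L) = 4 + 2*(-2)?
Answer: 2765*I*√3/1642 ≈ 2.9166*I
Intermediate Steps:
Y(L) = 2 (Y(L) = 2 - (4 + 2*(-2)) = 2 - (4 - 4) = 2 - 1*0 = 2 + 0 = 2)
f = 3*I*√3 (f = √(3 - 5*6) = √(3 - 30) = √(-27) = 3*I*√3 ≈ 5.1962*I)
((1892 - 4657)/(Y(6 + 1) + (-1570 - 1*3358)))*f = ((1892 - 4657)/(2 + (-1570 - 1*3358)))*(3*I*√3) = (-2765/(2 + (-1570 - 3358)))*(3*I*√3) = (-2765/(2 - 4928))*(3*I*√3) = (-2765/(-4926))*(3*I*√3) = (-2765*(-1/4926))*(3*I*√3) = 2765*(3*I*√3)/4926 = 2765*I*√3/1642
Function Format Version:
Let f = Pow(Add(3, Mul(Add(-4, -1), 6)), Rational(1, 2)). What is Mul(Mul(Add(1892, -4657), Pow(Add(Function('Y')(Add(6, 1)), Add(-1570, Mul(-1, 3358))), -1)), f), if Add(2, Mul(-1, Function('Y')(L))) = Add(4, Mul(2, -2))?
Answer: Mul(Rational(2765, 1642), I, Pow(3, Rational(1, 2))) ≈ Mul(2.9166, I)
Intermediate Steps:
Function('Y')(L) = 2 (Function('Y')(L) = Add(2, Mul(-1, Add(4, Mul(2, -2)))) = Add(2, Mul(-1, Add(4, -4))) = Add(2, Mul(-1, 0)) = Add(2, 0) = 2)
f = Mul(3, I, Pow(3, Rational(1, 2))) (f = Pow(Add(3, Mul(-5, 6)), Rational(1, 2)) = Pow(Add(3, -30), Rational(1, 2)) = Pow(-27, Rational(1, 2)) = Mul(3, I, Pow(3, Rational(1, 2))) ≈ Mul(5.1962, I))
Mul(Mul(Add(1892, -4657), Pow(Add(Function('Y')(Add(6, 1)), Add(-1570, Mul(-1, 3358))), -1)), f) = Mul(Mul(Add(1892, -4657), Pow(Add(2, Add(-1570, Mul(-1, 3358))), -1)), Mul(3, I, Pow(3, Rational(1, 2)))) = Mul(Mul(-2765, Pow(Add(2, Add(-1570, -3358)), -1)), Mul(3, I, Pow(3, Rational(1, 2)))) = Mul(Mul(-2765, Pow(Add(2, -4928), -1)), Mul(3, I, Pow(3, Rational(1, 2)))) = Mul(Mul(-2765, Pow(-4926, -1)), Mul(3, I, Pow(3, Rational(1, 2)))) = Mul(Mul(-2765, Rational(-1, 4926)), Mul(3, I, Pow(3, Rational(1, 2)))) = Mul(Rational(2765, 4926), Mul(3, I, Pow(3, Rational(1, 2)))) = Mul(Rational(2765, 1642), I, Pow(3, Rational(1, 2)))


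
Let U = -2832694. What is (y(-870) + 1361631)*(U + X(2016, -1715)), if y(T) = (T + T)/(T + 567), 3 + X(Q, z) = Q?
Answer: -389290284866791/101 ≈ -3.8544e+12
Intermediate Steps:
X(Q, z) = -3 + Q
y(T) = 2*T/(567 + T) (y(T) = (2*T)/(567 + T) = 2*T/(567 + T))
(y(-870) + 1361631)*(U + X(2016, -1715)) = (2*(-870)/(567 - 870) + 1361631)*(-2832694 + (-3 + 2016)) = (2*(-870)/(-303) + 1361631)*(-2832694 + 2013) = (2*(-870)*(-1/303) + 1361631)*(-2830681) = (580/101 + 1361631)*(-2830681) = (137525311/101)*(-2830681) = -389290284866791/101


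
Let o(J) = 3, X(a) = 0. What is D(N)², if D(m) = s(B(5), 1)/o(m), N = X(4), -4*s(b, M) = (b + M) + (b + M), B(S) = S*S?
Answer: 169/9 ≈ 18.778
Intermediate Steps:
B(S) = S²
s(b, M) = -M/2 - b/2 (s(b, M) = -((b + M) + (b + M))/4 = -((M + b) + (M + b))/4 = -(2*M + 2*b)/4 = -M/2 - b/2)
N = 0
D(m) = -13/3 (D(m) = (-½*1 - ½*5²)/3 = (-½ - ½*25)*(⅓) = (-½ - 25/2)*(⅓) = -13*⅓ = -13/3)
D(N)² = (-13/3)² = 169/9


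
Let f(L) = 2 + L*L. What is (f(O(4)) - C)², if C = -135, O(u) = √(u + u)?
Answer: 21025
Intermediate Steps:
O(u) = √2*√u (O(u) = √(2*u) = √2*√u)
f(L) = 2 + L²
(f(O(4)) - C)² = ((2 + (√2*√4)²) - 1*(-135))² = ((2 + (√2*2)²) + 135)² = ((2 + (2*√2)²) + 135)² = ((2 + 8) + 135)² = (10 + 135)² = 145² = 21025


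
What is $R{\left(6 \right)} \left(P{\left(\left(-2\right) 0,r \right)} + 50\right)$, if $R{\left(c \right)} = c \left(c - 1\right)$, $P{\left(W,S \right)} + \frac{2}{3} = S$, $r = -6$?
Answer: $1300$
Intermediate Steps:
$P{\left(W,S \right)} = - \frac{2}{3} + S$
$R{\left(c \right)} = c \left(-1 + c\right)$
$R{\left(6 \right)} \left(P{\left(\left(-2\right) 0,r \right)} + 50\right) = 6 \left(-1 + 6\right) \left(\left(- \frac{2}{3} - 6\right) + 50\right) = 6 \cdot 5 \left(- \frac{20}{3} + 50\right) = 30 \cdot \frac{130}{3} = 1300$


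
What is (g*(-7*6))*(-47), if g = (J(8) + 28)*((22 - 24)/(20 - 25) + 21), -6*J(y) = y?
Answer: 1126496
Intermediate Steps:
J(y) = -y/6
g = 1712/3 (g = (-⅙*8 + 28)*((22 - 24)/(20 - 25) + 21) = (-4/3 + 28)*(-2/(-5) + 21) = 80*(-2*(-⅕) + 21)/3 = 80*(⅖ + 21)/3 = (80/3)*(107/5) = 1712/3 ≈ 570.67)
(g*(-7*6))*(-47) = (1712*(-7*6)/3)*(-47) = ((1712/3)*(-42))*(-47) = -23968*(-47) = 1126496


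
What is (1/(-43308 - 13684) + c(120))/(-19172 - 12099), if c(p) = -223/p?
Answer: 1588667/26732952480 ≈ 5.9427e-5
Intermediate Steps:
(1/(-43308 - 13684) + c(120))/(-19172 - 12099) = (1/(-43308 - 13684) - 223/120)/(-19172 - 12099) = (1/(-56992) - 223*1/120)/(-31271) = (-1/56992 - 223/120)*(-1/31271) = -1588667/854880*(-1/31271) = 1588667/26732952480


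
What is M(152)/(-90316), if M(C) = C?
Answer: -38/22579 ≈ -0.0016830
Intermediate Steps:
M(152)/(-90316) = 152/(-90316) = 152*(-1/90316) = -38/22579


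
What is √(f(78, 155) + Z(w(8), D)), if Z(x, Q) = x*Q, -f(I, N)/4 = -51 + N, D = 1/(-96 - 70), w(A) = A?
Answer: 2*I*√716539/83 ≈ 20.397*I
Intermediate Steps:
D = -1/166 (D = 1/(-166) = -1/166 ≈ -0.0060241)
f(I, N) = 204 - 4*N (f(I, N) = -4*(-51 + N) = 204 - 4*N)
Z(x, Q) = Q*x
√(f(78, 155) + Z(w(8), D)) = √((204 - 4*155) - 1/166*8) = √((204 - 620) - 4/83) = √(-416 - 4/83) = √(-34532/83) = 2*I*√716539/83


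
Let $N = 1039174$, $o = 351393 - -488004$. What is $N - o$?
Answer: $199777$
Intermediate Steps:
$o = 839397$ ($o = 351393 + 488004 = 839397$)
$N - o = 1039174 - 839397 = 199777$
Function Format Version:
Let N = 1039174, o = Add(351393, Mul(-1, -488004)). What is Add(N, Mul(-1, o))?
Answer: 199777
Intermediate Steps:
o = 839397 (o = Add(351393, 488004) = 839397)
Add(N, Mul(-1, o)) = Add(1039174, Mul(-1, 839397)) = Add(1039174, -839397) = 199777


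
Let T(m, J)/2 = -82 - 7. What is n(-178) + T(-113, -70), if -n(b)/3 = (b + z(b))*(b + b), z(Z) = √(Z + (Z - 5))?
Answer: -190282 + 20292*I ≈ -1.9028e+5 + 20292.0*I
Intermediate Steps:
z(Z) = √(-5 + 2*Z) (z(Z) = √(Z + (-5 + Z)) = √(-5 + 2*Z))
T(m, J) = -178 (T(m, J) = 2*(-82 - 7) = 2*(-89) = -178)
n(b) = -6*b*(b + √(-5 + 2*b)) (n(b) = -3*(b + √(-5 + 2*b))*(b + b) = -3*(b + √(-5 + 2*b))*2*b = -6*b*(b + √(-5 + 2*b)))
n(-178) + T(-113, -70) = -6*(-178)*(-178 + √(-5 + 2*(-178))) - 178 = -6*(-178)*(-178 + √(-5 - 356)) - 178 = -6*(-178)*(-178 + √(-361)) - 178 = -6*(-178)*(-178 + 19*I) - 178 = (-190104 + 20292*I) - 178 = -190282 + 20292*I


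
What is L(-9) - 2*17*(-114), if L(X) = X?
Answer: 3867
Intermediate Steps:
L(-9) - 2*17*(-114) = -9 - 2*17*(-114) = -9 - 34*(-114) = -9 + 3876 = 3867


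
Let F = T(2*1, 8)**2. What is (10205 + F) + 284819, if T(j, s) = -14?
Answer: 295220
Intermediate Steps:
F = 196 (F = (-14)**2 = 196)
(10205 + F) + 284819 = (10205 + 196) + 284819 = 10401 + 284819 = 295220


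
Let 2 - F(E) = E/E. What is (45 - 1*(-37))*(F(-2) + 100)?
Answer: 8282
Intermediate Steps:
F(E) = 1 (F(E) = 2 - E/E = 2 - 1*1 = 2 - 1 = 1)
(45 - 1*(-37))*(F(-2) + 100) = (45 - 1*(-37))*(1 + 100) = (45 + 37)*101 = 82*101 = 8282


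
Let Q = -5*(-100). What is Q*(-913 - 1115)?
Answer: -1014000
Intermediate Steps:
Q = 500
Q*(-913 - 1115) = 500*(-913 - 1115) = 500*(-2028) = -1014000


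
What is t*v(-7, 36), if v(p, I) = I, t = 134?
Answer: 4824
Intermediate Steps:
t*v(-7, 36) = 134*36 = 4824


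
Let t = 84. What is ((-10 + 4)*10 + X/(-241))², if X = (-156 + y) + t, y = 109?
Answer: 210163009/58081 ≈ 3618.4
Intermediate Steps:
X = 37 (X = (-156 + 109) + 84 = -47 + 84 = 37)
((-10 + 4)*10 + X/(-241))² = ((-10 + 4)*10 + 37/(-241))² = (-6*10 + 37*(-1/241))² = (-60 - 37/241)² = (-14497/241)² = 210163009/58081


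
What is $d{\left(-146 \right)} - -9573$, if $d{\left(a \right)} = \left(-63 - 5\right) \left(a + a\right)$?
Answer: $29429$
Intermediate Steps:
$d{\left(a \right)} = - 136 a$ ($d{\left(a \right)} = - 68 \cdot 2 a = - 136 a$)
$d{\left(-146 \right)} - -9573 = \left(-136\right) \left(-146\right) - -9573 = 19856 + 9573 = 29429$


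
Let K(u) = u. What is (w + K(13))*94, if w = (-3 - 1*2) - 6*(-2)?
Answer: 1880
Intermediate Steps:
w = 7 (w = (-3 - 2) + 12 = -5 + 12 = 7)
(w + K(13))*94 = (7 + 13)*94 = 20*94 = 1880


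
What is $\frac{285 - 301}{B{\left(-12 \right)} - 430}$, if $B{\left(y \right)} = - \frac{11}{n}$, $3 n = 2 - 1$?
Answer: $\frac{16}{463} \approx 0.034557$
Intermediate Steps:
$n = \frac{1}{3}$ ($n = \frac{2 - 1}{3} = \frac{1}{3} \cdot 1 = \frac{1}{3} \approx 0.33333$)
$B{\left(y \right)} = -33$ ($B{\left(y \right)} = - 11 \frac{1}{\frac{1}{3}} = \left(-11\right) 3 = -33$)
$\frac{285 - 301}{B{\left(-12 \right)} - 430} = \frac{285 - 301}{-33 - 430} = - \frac{16}{-463} = \left(-16\right) \left(- \frac{1}{463}\right) = \frac{16}{463}$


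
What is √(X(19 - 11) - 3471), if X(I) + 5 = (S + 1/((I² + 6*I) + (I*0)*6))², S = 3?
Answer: 25*I*√69583/112 ≈ 58.881*I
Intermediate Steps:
X(I) = -5 + (3 + 1/(I² + 6*I))² (X(I) = -5 + (3 + 1/((I² + 6*I) + (I*0)*6))² = -5 + (3 + 1/((I² + 6*I) + 0*6))² = -5 + (3 + 1/((I² + 6*I) + 0))² = -5 + (3 + 1/(I² + 6*I))²)
√(X(19 - 11) - 3471) = √((-5 + (1 + 3*(19 - 11)² + 18*(19 - 11))²/((19 - 11)²*(6 + (19 - 11))²)) - 3471) = √((-5 + (1 + 3*8² + 18*8)²/(8²*(6 + 8)²)) - 3471) = √((-5 + (1/64)*(1 + 3*64 + 144)²/14²) - 3471) = √((-5 + (1/64)*(1/196)*(1 + 192 + 144)²) - 3471) = √((-5 + (1/64)*(1/196)*337²) - 3471) = √((-5 + (1/64)*(1/196)*113569) - 3471) = √((-5 + 113569/12544) - 3471) = √(50849/12544 - 3471) = √(-43489375/12544) = 25*I*√69583/112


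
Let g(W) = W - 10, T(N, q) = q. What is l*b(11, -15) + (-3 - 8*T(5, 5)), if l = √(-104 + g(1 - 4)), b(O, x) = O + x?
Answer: -43 - 12*I*√13 ≈ -43.0 - 43.267*I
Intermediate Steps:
g(W) = -10 + W
l = 3*I*√13 (l = √(-104 + (-10 + (1 - 4))) = √(-104 + (-10 - 3)) = √(-104 - 13) = √(-117) = 3*I*√13 ≈ 10.817*I)
l*b(11, -15) + (-3 - 8*T(5, 5)) = (3*I*√13)*(11 - 15) + (-3 - 8*5) = (3*I*√13)*(-4) + (-3 - 40) = -12*I*√13 - 43 = -43 - 12*I*√13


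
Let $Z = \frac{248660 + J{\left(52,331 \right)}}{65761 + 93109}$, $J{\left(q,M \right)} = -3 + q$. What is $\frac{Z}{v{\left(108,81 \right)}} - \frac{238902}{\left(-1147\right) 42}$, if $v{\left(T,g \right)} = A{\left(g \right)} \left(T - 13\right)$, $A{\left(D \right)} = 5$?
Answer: $\frac{3006717109811}{605894434250} \approx 4.9624$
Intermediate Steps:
$v{\left(T,g \right)} = -65 + 5 T$ ($v{\left(T,g \right)} = 5 \left(T - 13\right) = 5 \left(-13 + T\right) = -65 + 5 T$)
$Z = \frac{248709}{158870}$ ($Z = \frac{248660 + \left(-3 + 52\right)}{65761 + 93109} = \frac{248660 + 49}{158870} = 248709 \cdot \frac{1}{158870} = \frac{248709}{158870} \approx 1.5655$)
$\frac{Z}{v{\left(108,81 \right)}} - \frac{238902}{\left(-1147\right) 42} = \frac{248709}{158870 \left(-65 + 5 \cdot 108\right)} - \frac{238902}{\left(-1147\right) 42} = \frac{248709}{158870 \left(-65 + 540\right)} - \frac{238902}{-48174} = \frac{248709}{158870 \cdot 475} - - \frac{39817}{8029} = \frac{248709}{158870} \cdot \frac{1}{475} + \frac{39817}{8029} = \frac{248709}{75463250} + \frac{39817}{8029} = \frac{3006717109811}{605894434250}$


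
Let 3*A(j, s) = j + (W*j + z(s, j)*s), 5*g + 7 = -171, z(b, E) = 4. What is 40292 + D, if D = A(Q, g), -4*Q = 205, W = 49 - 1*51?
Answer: 2415697/60 ≈ 40262.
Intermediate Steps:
g = -178/5 (g = -7/5 + (⅕)*(-171) = -7/5 - 171/5 = -178/5 ≈ -35.600)
W = -2 (W = 49 - 51 = -2)
Q = -205/4 (Q = -¼*205 = -205/4 ≈ -51.250)
A(j, s) = -j/3 + 4*s/3 (A(j, s) = (j + (-2*j + 4*s))/3 = (-j + 4*s)/3 = -j/3 + 4*s/3)
D = -1823/60 (D = -⅓*(-205/4) + (4/3)*(-178/5) = 205/12 - 712/15 = -1823/60 ≈ -30.383)
40292 + D = 40292 - 1823/60 = 2415697/60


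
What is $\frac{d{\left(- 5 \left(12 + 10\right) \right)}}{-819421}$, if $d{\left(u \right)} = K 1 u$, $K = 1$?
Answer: $\frac{110}{819421} \approx 0.00013424$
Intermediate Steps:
$d{\left(u \right)} = u$ ($d{\left(u \right)} = 1 \cdot 1 u = 1 u = u$)
$\frac{d{\left(- 5 \left(12 + 10\right) \right)}}{-819421} = \frac{\left(-5\right) \left(12 + 10\right)}{-819421} = \left(-5\right) 22 \left(- \frac{1}{819421}\right) = \left(-110\right) \left(- \frac{1}{819421}\right) = \frac{110}{819421}$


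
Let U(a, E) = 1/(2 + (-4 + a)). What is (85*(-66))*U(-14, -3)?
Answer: 2805/8 ≈ 350.63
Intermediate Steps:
U(a, E) = 1/(-2 + a)
(85*(-66))*U(-14, -3) = (85*(-66))/(-2 - 14) = -5610/(-16) = -5610*(-1/16) = 2805/8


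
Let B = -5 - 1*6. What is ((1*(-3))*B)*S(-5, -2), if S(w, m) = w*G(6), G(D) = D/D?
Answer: -165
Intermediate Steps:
B = -11 (B = -5 - 6 = -11)
G(D) = 1
S(w, m) = w (S(w, m) = w*1 = w)
((1*(-3))*B)*S(-5, -2) = ((1*(-3))*(-11))*(-5) = -3*(-11)*(-5) = 33*(-5) = -165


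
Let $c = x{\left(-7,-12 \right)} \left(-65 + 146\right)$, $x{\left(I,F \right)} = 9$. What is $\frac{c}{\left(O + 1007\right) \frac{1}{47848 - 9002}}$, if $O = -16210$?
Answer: $- \frac{28318734}{15203} \approx -1862.7$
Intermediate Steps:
$c = 729$ ($c = 9 \left(-65 + 146\right) = 9 \cdot 81 = 729$)
$\frac{c}{\left(O + 1007\right) \frac{1}{47848 - 9002}} = \frac{729}{\left(-16210 + 1007\right) \frac{1}{47848 - 9002}} = \frac{729}{\left(-15203\right) \frac{1}{38846}} = \frac{729}{- \frac{15203}{38846}} = 729 \left(- \frac{38846}{15203}\right) = - \frac{28318734}{15203}$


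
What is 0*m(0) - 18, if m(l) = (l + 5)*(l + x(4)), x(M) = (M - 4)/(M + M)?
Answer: -18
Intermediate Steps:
x(M) = (-4 + M)/(2*M) (x(M) = (-4 + M)/((2*M)) = (-4 + M)*(1/(2*M)) = (-4 + M)/(2*M))
m(l) = l*(5 + l) (m(l) = (l + 5)*(l + (½)*(-4 + 4)/4) = (5 + l)*(l + (½)*(¼)*0) = (5 + l)*(l + 0) = (5 + l)*l = l*(5 + l))
0*m(0) - 18 = 0*(0*(5 + 0)) - 18 = 0*(0*5) - 18 = 0*0 - 18 = 0 - 18 = -18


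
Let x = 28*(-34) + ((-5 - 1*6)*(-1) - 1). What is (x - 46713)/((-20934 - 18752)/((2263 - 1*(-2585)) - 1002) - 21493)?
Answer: 91640565/41350882 ≈ 2.2162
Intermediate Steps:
x = -942 (x = -952 + ((-5 - 6)*(-1) - 1) = -952 + (-11*(-1) - 1) = -952 + (11 - 1) = -952 + 10 = -942)
(x - 46713)/((-20934 - 18752)/((2263 - 1*(-2585)) - 1002) - 21493) = (-942 - 46713)/((-20934 - 18752)/((2263 - 1*(-2585)) - 1002) - 21493) = -47655/(-39686/((2263 + 2585) - 1002) - 21493) = -47655/(-39686/(4848 - 1002) - 21493) = -47655/(-39686/3846 - 21493) = -47655/(-39686*1/3846 - 21493) = -47655/(-19843/1923 - 21493) = -47655/(-41350882/1923) = -47655*(-1923/41350882) = 91640565/41350882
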